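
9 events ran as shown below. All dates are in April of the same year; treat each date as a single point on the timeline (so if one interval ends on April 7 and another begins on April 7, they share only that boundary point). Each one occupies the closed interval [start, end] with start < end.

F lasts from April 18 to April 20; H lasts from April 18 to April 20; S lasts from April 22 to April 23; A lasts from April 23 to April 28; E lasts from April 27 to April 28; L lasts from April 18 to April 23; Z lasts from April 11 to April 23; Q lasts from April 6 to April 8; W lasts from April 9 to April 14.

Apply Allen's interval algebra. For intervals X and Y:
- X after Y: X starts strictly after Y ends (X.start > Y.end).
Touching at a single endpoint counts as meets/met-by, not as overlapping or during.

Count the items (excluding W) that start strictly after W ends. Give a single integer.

Target W = [April 9, April 14].
A [April 23, April 28] → after → counts.
E [April 27, April 28] → after → counts.
F [April 18, April 20] → after → counts.
H [April 18, April 20] → after → counts.
L [April 18, April 23] → after → counts.
Q [April 6, April 8] → before → no.
S [April 22, April 23] → after → counts.
Z [April 11, April 23] → overlapped-by → no.
Total: 6.

6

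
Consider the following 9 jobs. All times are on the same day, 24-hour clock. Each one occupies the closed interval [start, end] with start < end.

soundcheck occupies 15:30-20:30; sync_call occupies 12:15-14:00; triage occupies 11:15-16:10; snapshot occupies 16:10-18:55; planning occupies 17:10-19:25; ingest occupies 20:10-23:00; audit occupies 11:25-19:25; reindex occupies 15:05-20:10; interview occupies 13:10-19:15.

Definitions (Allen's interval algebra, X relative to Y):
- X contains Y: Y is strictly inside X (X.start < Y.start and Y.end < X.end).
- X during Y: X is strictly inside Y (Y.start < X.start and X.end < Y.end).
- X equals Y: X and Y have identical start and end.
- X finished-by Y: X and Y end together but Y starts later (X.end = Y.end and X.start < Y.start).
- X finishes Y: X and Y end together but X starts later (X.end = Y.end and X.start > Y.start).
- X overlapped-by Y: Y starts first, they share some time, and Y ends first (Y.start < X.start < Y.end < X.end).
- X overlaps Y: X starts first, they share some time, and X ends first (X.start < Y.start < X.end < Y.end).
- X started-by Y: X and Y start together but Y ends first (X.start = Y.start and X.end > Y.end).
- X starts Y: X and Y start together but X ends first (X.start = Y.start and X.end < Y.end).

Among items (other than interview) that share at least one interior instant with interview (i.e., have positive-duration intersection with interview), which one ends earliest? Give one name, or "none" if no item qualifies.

sync_call

Target interview = [13:10, 19:15].
audit [11:25, 19:25] → contains → candidate.
ingest [20:10, 23:00] → after → excluded.
planning [17:10, 19:25] → overlapped-by → candidate.
reindex [15:05, 20:10] → overlapped-by → candidate.
snapshot [16:10, 18:55] → during → candidate.
soundcheck [15:30, 20:30] → overlapped-by → candidate.
sync_call [12:15, 14:00] → overlaps → candidate.
triage [11:15, 16:10] → overlaps → candidate.
Among candidates, earliest end is 14:00 → sync_call.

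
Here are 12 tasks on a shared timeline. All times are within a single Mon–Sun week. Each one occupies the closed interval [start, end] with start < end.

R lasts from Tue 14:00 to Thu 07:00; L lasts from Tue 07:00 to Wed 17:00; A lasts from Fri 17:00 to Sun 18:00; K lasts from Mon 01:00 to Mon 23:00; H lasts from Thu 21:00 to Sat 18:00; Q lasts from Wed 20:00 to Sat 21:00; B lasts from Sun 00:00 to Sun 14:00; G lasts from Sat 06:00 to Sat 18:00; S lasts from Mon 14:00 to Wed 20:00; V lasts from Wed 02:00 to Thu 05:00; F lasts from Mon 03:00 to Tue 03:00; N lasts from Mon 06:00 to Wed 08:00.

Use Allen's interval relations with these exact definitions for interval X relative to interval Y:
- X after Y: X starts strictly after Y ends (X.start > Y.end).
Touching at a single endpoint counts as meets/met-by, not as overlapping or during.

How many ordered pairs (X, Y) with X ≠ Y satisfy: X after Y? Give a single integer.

41

Checking all 132 ordered pairs for relation 'after'; matching pairs in alphabetical order:
(A, F): A after F ✓
(A, K): A after K ✓
(A, L): A after L ✓
(A, N): A after N ✓
(A, R): A after R ✓
(A, S): A after S ✓
(A, V): A after V ✓
(B, F): B after F ✓
(B, G): B after G ✓
(B, H): B after H ✓
(B, K): B after K ✓
(B, L): B after L ✓
(B, N): B after N ✓
(B, Q): B after Q ✓
(B, R): B after R ✓
(B, S): B after S ✓
(B, V): B after V ✓
(G, F): G after F ✓
(G, K): G after K ✓
(G, L): G after L ✓
(G, N): G after N ✓
(G, R): G after R ✓
(G, S): G after S ✓
(G, V): G after V ✓
... plus 17 further pairs not listed.
Count: 41.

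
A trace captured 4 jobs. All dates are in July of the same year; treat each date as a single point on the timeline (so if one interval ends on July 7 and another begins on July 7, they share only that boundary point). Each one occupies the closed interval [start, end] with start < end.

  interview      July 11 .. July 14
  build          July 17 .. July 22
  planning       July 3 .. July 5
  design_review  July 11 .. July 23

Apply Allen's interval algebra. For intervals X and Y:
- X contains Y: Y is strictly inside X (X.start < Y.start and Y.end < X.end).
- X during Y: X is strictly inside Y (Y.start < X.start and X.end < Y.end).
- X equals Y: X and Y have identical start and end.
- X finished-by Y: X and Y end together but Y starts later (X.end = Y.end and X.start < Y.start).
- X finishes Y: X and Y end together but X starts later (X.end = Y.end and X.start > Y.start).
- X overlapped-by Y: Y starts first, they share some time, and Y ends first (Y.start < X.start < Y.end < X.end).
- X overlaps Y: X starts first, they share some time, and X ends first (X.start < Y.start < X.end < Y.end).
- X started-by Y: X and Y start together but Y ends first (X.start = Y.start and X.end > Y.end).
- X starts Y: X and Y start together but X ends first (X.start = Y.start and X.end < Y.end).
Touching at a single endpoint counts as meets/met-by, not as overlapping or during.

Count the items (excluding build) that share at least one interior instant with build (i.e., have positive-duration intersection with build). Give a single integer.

Target build = [July 17, July 22].
design_review [July 11, July 23] → contains → counts.
interview [July 11, July 14] → before → no.
planning [July 3, July 5] → before → no.
Total: 1.

1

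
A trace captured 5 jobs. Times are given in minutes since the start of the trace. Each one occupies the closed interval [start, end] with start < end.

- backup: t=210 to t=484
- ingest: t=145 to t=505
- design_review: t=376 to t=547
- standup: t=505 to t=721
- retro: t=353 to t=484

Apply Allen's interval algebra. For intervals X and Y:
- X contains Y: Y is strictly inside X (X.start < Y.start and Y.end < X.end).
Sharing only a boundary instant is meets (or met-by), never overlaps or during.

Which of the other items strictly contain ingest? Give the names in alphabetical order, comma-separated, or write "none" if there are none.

none

Target ingest = [t=145, t=505].
backup [t=210, t=484] → during → no.
design_review [t=376, t=547] → overlapped-by → no.
retro [t=353, t=484] → during → no.
standup [t=505, t=721] → met-by → no.
Result: none.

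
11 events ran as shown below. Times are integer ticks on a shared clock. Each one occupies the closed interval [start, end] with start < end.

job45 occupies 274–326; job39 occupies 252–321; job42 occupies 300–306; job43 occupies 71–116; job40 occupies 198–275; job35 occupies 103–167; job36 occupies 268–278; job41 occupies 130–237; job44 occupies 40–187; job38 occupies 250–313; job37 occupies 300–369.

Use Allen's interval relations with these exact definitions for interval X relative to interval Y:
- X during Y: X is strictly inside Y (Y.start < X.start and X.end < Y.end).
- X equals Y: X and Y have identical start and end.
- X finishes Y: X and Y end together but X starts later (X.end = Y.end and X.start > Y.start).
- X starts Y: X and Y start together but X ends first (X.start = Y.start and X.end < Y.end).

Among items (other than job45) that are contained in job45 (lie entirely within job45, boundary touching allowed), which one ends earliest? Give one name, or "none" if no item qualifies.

Target job45 = [274, 326].
job35 [103, 167] → before → excluded.
job36 [268, 278] → overlaps → excluded.
job37 [300, 369] → overlapped-by → excluded.
job38 [250, 313] → overlaps → excluded.
job39 [252, 321] → overlaps → excluded.
job40 [198, 275] → overlaps → excluded.
job41 [130, 237] → before → excluded.
job42 [300, 306] → during → candidate.
job43 [71, 116] → before → excluded.
job44 [40, 187] → before → excluded.
Among candidates, earliest end is 306 → job42.

job42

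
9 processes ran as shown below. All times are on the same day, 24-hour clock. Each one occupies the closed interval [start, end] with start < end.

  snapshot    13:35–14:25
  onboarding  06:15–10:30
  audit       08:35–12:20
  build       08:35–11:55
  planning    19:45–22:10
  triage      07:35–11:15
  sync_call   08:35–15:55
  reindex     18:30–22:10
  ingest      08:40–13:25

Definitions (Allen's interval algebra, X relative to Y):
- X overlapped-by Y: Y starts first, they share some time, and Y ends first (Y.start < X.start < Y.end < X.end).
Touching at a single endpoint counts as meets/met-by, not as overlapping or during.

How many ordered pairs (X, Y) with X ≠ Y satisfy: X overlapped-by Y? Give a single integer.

11

Checking all 72 ordered pairs for relation 'overlapped-by'; matching pairs in alphabetical order:
(audit, onboarding): audit overlapped-by onboarding ✓
(audit, triage): audit overlapped-by triage ✓
(build, onboarding): build overlapped-by onboarding ✓
(build, triage): build overlapped-by triage ✓
(ingest, audit): ingest overlapped-by audit ✓
(ingest, build): ingest overlapped-by build ✓
(ingest, onboarding): ingest overlapped-by onboarding ✓
(ingest, triage): ingest overlapped-by triage ✓
(sync_call, onboarding): sync_call overlapped-by onboarding ✓
(sync_call, triage): sync_call overlapped-by triage ✓
(triage, onboarding): triage overlapped-by onboarding ✓
Count: 11.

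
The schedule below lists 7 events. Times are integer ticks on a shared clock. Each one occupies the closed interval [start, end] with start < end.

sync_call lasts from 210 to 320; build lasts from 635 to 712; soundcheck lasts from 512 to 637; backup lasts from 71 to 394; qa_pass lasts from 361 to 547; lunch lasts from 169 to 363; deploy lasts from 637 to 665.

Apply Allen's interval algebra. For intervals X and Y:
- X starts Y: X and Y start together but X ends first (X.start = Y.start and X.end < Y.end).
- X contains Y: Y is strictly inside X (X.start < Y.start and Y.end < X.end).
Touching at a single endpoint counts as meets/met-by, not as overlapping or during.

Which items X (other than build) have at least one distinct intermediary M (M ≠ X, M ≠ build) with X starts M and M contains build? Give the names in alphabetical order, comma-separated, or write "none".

none

Target build = [635, 712].
Intermediaries M with M contains build: none.
Union: none.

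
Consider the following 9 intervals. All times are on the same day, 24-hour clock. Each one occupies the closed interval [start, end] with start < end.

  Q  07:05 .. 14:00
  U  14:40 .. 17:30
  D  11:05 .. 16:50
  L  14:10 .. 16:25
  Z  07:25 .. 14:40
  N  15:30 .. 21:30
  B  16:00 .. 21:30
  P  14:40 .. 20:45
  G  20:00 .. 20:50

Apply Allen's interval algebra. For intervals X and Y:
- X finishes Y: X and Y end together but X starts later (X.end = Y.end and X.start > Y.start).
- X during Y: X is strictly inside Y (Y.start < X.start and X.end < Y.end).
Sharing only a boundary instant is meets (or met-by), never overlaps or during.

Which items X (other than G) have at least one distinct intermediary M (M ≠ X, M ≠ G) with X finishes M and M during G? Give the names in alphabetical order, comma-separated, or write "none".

none

Target G = [20:00, 20:50].
Intermediaries M with M during G: none.
Union: none.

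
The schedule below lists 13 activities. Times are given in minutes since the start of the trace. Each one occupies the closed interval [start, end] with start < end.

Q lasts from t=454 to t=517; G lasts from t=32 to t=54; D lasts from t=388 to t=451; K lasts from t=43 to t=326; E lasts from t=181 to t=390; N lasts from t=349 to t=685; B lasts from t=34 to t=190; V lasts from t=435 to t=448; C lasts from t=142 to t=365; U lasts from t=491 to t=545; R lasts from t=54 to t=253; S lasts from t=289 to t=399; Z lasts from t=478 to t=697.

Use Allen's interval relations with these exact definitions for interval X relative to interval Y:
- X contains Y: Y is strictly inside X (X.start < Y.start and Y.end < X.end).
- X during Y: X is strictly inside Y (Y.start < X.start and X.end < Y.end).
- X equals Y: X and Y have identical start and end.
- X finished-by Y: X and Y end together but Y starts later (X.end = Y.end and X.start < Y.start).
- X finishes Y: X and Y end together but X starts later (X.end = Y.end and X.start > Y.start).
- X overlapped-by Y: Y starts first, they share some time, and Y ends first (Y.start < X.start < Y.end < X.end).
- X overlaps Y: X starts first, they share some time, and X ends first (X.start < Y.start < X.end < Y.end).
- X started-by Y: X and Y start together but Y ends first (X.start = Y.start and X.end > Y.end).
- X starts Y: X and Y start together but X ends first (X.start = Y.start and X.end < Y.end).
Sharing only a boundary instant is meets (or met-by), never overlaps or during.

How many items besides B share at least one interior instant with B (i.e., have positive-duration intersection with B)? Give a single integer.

5

Target B = [t=34, t=190].
C [t=142, t=365] → overlapped-by → counts.
D [t=388, t=451] → after → no.
E [t=181, t=390] → overlapped-by → counts.
G [t=32, t=54] → overlaps → counts.
K [t=43, t=326] → overlapped-by → counts.
N [t=349, t=685] → after → no.
Q [t=454, t=517] → after → no.
R [t=54, t=253] → overlapped-by → counts.
S [t=289, t=399] → after → no.
U [t=491, t=545] → after → no.
V [t=435, t=448] → after → no.
Z [t=478, t=697] → after → no.
Total: 5.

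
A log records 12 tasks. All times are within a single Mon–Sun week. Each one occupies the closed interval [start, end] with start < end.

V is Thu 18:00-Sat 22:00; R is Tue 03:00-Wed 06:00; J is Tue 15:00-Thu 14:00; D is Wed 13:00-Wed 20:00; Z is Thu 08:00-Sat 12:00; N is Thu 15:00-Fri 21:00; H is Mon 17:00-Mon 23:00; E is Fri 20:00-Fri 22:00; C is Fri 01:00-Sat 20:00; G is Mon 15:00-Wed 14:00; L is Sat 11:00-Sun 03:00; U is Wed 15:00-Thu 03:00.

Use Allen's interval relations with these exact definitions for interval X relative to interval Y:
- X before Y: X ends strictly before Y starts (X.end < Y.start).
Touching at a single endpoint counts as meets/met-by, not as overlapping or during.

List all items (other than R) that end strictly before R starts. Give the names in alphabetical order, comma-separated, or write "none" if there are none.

Target R = [Tue 03:00, Wed 06:00].
C [Fri 01:00, Sat 20:00] → after → no.
D [Wed 13:00, Wed 20:00] → after → no.
E [Fri 20:00, Fri 22:00] → after → no.
G [Mon 15:00, Wed 14:00] → contains → no.
H [Mon 17:00, Mon 23:00] → before → yes.
J [Tue 15:00, Thu 14:00] → overlapped-by → no.
L [Sat 11:00, Sun 03:00] → after → no.
N [Thu 15:00, Fri 21:00] → after → no.
U [Wed 15:00, Thu 03:00] → after → no.
V [Thu 18:00, Sat 22:00] → after → no.
Z [Thu 08:00, Sat 12:00] → after → no.
Result: H.

H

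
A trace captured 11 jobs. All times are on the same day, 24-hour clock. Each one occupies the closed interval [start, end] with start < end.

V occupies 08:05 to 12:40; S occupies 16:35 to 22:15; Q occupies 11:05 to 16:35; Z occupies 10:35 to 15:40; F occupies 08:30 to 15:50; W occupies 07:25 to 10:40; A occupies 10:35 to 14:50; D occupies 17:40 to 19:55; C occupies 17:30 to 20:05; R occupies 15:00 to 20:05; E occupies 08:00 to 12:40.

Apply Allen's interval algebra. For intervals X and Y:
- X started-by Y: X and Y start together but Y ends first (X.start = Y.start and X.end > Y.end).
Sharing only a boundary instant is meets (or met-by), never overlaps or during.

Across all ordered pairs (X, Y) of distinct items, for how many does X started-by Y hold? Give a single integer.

1

Checking all 110 ordered pairs for relation 'started-by'; matching pairs in alphabetical order:
(Z, A): Z started-by A ✓
Count: 1.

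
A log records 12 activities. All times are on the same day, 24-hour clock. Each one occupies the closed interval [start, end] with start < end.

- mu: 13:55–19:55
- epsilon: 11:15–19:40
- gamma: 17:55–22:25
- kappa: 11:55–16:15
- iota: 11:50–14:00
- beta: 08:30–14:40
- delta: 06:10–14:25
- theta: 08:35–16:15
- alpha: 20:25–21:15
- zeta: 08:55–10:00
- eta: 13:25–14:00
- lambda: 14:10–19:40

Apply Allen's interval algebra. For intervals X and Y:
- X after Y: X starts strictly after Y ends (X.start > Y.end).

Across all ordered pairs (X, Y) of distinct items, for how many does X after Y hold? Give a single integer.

Checking all 132 ordered pairs for relation 'after'; matching pairs in alphabetical order:
(alpha, beta): alpha after beta ✓
(alpha, delta): alpha after delta ✓
(alpha, epsilon): alpha after epsilon ✓
(alpha, eta): alpha after eta ✓
(alpha, iota): alpha after iota ✓
(alpha, kappa): alpha after kappa ✓
(alpha, lambda): alpha after lambda ✓
(alpha, mu): alpha after mu ✓
(alpha, theta): alpha after theta ✓
(alpha, zeta): alpha after zeta ✓
(epsilon, zeta): epsilon after zeta ✓
(eta, zeta): eta after zeta ✓
(gamma, beta): gamma after beta ✓
(gamma, delta): gamma after delta ✓
(gamma, eta): gamma after eta ✓
(gamma, iota): gamma after iota ✓
(gamma, kappa): gamma after kappa ✓
(gamma, theta): gamma after theta ✓
(gamma, zeta): gamma after zeta ✓
(iota, zeta): iota after zeta ✓
(kappa, zeta): kappa after zeta ✓
(lambda, eta): lambda after eta ✓
(lambda, iota): lambda after iota ✓
(lambda, zeta): lambda after zeta ✓
... plus 1 further pairs not listed.
Count: 25.

25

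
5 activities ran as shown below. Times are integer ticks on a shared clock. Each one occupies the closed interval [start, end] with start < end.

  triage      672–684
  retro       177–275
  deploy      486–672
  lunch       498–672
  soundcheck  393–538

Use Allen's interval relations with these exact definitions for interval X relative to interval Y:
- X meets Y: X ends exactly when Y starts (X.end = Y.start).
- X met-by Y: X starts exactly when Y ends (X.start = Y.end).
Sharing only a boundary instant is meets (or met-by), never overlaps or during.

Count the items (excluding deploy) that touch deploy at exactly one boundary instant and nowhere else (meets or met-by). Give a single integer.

Target deploy = [486, 672].
lunch [498, 672] → finishes → no.
retro [177, 275] → before → no.
soundcheck [393, 538] → overlaps → no.
triage [672, 684] → met-by → counts.
Total: 1.

1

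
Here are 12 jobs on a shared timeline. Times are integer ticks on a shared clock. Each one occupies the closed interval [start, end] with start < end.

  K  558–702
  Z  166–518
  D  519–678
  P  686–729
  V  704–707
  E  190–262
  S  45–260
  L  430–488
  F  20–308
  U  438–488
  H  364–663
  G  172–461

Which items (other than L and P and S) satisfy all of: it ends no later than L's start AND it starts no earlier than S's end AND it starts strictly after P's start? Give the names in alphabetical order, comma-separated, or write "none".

Conditions: its end is no later than L's start (X.end <= 430) AND its start is no earlier than S's end (X.start >= 260) AND its start is strictly after P's start (X.start > 686).
D: end 678 <= 430? ✗; start 519 >= 260? ✓; start 519 > 686? ✗ → no.
E: end 262 <= 430? ✓; start 190 >= 260? ✗; start 190 > 686? ✗ → no.
F: end 308 <= 430? ✓; start 20 >= 260? ✗; start 20 > 686? ✗ → no.
G: end 461 <= 430? ✗; start 172 >= 260? ✗; start 172 > 686? ✗ → no.
H: end 663 <= 430? ✗; start 364 >= 260? ✓; start 364 > 686? ✗ → no.
K: end 702 <= 430? ✗; start 558 >= 260? ✓; start 558 > 686? ✗ → no.
U: end 488 <= 430? ✗; start 438 >= 260? ✓; start 438 > 686? ✗ → no.
V: end 707 <= 430? ✗; start 704 >= 260? ✓; start 704 > 686? ✓ → no.
Z: end 518 <= 430? ✗; start 166 >= 260? ✗; start 166 > 686? ✗ → no.
Result: none.

none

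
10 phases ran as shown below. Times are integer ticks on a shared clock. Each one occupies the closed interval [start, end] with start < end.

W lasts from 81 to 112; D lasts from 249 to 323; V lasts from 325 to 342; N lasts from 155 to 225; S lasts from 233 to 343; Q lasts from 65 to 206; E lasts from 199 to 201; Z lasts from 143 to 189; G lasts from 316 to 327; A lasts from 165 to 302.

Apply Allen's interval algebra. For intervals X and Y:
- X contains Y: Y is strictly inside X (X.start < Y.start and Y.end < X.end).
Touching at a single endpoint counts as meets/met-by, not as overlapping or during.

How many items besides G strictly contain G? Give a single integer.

1

Target G = [316, 327].
A [165, 302] → before → no.
D [249, 323] → overlaps → no.
E [199, 201] → before → no.
N [155, 225] → before → no.
Q [65, 206] → before → no.
S [233, 343] → contains → counts.
V [325, 342] → overlapped-by → no.
W [81, 112] → before → no.
Z [143, 189] → before → no.
Total: 1.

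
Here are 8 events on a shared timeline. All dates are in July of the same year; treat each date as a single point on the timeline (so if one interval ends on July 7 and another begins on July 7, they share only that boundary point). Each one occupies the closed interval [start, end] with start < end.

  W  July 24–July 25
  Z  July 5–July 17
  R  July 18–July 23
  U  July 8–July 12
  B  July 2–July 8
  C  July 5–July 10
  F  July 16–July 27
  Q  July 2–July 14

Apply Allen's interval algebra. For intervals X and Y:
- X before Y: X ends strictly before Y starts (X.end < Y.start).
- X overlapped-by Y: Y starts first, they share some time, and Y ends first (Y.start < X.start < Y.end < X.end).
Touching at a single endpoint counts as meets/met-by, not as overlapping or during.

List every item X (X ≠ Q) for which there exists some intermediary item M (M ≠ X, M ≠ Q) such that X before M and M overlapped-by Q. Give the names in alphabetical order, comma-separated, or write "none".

none

Target Q = [July 2, July 14].
Intermediaries M with M overlapped-by Q: Z.
Via Z — items with X before Z: none.
Union: none.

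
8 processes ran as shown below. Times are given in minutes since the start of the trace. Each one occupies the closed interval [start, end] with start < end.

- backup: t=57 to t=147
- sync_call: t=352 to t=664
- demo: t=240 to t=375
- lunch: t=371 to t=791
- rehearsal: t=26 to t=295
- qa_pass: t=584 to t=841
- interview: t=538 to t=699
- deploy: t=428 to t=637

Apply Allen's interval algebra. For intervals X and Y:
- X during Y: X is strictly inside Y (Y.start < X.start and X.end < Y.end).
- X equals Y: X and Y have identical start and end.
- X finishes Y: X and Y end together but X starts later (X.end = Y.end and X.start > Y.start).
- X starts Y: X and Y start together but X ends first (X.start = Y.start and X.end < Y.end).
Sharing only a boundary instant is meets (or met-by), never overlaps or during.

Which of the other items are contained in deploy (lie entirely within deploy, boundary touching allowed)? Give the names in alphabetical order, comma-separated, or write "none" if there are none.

Target deploy = [t=428, t=637].
backup [t=57, t=147] → before → no.
demo [t=240, t=375] → before → no.
interview [t=538, t=699] → overlapped-by → no.
lunch [t=371, t=791] → contains → no.
qa_pass [t=584, t=841] → overlapped-by → no.
rehearsal [t=26, t=295] → before → no.
sync_call [t=352, t=664] → contains → no.
Result: none.

none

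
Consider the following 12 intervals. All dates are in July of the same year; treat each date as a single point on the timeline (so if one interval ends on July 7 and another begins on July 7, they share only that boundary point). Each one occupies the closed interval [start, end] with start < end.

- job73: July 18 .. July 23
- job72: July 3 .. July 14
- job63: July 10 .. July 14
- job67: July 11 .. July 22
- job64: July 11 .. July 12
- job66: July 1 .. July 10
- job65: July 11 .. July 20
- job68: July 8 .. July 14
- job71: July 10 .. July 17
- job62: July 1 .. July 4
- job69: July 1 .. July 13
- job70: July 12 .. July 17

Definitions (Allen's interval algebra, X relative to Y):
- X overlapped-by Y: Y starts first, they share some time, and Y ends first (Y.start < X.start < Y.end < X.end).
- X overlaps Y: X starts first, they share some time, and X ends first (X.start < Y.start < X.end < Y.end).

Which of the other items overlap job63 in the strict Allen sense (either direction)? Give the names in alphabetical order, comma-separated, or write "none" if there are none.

Target job63 = [July 10, July 14].
job62 [July 1, July 4] → before → no.
job64 [July 11, July 12] → during → no.
job65 [July 11, July 20] → overlapped-by → yes.
job66 [July 1, July 10] → meets → no.
job67 [July 11, July 22] → overlapped-by → yes.
job68 [July 8, July 14] → finished-by → no.
job69 [July 1, July 13] → overlaps → yes.
job70 [July 12, July 17] → overlapped-by → yes.
job71 [July 10, July 17] → started-by → no.
job72 [July 3, July 14] → finished-by → no.
job73 [July 18, July 23] → after → no.
Result: job65, job67, job69, job70.

job65, job67, job69, job70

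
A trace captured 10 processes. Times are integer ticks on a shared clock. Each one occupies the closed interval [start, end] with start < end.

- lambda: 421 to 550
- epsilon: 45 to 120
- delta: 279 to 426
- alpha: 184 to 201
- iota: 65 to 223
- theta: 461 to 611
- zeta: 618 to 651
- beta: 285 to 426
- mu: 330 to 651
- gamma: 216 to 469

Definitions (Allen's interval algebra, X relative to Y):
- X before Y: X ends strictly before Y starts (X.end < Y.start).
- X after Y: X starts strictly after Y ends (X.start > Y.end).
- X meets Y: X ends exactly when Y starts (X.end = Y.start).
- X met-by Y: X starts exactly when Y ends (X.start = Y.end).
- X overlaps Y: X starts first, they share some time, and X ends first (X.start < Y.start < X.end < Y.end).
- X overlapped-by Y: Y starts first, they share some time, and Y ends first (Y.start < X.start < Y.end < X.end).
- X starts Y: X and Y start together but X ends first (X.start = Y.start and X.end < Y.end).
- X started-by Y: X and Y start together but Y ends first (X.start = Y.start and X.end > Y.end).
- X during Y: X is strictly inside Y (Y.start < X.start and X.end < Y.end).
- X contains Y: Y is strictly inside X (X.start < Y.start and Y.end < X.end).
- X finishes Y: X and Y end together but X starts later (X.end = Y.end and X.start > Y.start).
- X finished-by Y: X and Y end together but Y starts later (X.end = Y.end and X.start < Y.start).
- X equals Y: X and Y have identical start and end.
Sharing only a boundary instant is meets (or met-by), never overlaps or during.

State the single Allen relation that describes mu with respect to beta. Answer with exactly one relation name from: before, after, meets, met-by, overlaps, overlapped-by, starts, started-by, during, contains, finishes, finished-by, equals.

overlapped-by

mu = [330, 651]; beta = [285, 426].
Compare endpoints: mu.start > beta.start, mu.start < beta.end, mu.end > beta.start, mu.end > beta.end.
That pattern is 'overlapped-by'.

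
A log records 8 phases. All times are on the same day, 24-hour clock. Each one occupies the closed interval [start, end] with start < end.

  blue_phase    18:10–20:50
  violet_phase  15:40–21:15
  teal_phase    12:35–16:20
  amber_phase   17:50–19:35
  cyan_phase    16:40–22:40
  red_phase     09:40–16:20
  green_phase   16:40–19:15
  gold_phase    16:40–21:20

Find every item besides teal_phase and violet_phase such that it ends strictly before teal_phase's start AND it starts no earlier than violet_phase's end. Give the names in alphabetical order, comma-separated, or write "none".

none

Conditions: its end is strictly before teal_phase's start (X.end < 12:35) AND its start is no earlier than violet_phase's end (X.start >= 21:15).
amber_phase: end 19:35 < 12:35? ✗; start 17:50 >= 21:15? ✗ → no.
blue_phase: end 20:50 < 12:35? ✗; start 18:10 >= 21:15? ✗ → no.
cyan_phase: end 22:40 < 12:35? ✗; start 16:40 >= 21:15? ✗ → no.
gold_phase: end 21:20 < 12:35? ✗; start 16:40 >= 21:15? ✗ → no.
green_phase: end 19:15 < 12:35? ✗; start 16:40 >= 21:15? ✗ → no.
red_phase: end 16:20 < 12:35? ✗; start 09:40 >= 21:15? ✗ → no.
Result: none.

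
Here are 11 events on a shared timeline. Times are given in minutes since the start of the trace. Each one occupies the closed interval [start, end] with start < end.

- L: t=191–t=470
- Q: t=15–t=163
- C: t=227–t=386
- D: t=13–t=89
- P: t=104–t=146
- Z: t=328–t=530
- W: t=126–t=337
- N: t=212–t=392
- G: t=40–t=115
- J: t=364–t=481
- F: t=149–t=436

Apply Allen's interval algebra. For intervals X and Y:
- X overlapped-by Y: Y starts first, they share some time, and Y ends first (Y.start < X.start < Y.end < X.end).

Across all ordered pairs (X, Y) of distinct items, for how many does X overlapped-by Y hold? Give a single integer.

Checking all 110 ordered pairs for relation 'overlapped-by'; matching pairs in alphabetical order:
(C, W): C overlapped-by W ✓
(F, Q): F overlapped-by Q ✓
(F, W): F overlapped-by W ✓
(G, D): G overlapped-by D ✓
(J, C): J overlapped-by C ✓
(J, F): J overlapped-by F ✓
(J, L): J overlapped-by L ✓
(J, N): J overlapped-by N ✓
(L, F): L overlapped-by F ✓
(L, W): L overlapped-by W ✓
(N, W): N overlapped-by W ✓
(P, G): P overlapped-by G ✓
(Q, D): Q overlapped-by D ✓
(W, P): W overlapped-by P ✓
(W, Q): W overlapped-by Q ✓
(Z, C): Z overlapped-by C ✓
(Z, F): Z overlapped-by F ✓
(Z, L): Z overlapped-by L ✓
(Z, N): Z overlapped-by N ✓
(Z, W): Z overlapped-by W ✓
Count: 20.

20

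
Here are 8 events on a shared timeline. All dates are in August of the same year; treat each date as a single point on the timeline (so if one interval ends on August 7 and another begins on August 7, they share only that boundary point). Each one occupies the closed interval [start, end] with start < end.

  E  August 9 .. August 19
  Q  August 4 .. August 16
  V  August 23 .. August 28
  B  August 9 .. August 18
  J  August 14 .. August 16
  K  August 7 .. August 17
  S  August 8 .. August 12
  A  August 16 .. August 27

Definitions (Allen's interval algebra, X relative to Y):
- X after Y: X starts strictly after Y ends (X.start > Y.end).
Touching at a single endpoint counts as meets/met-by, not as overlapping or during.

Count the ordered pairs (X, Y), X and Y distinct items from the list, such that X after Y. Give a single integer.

Checking all 56 ordered pairs for relation 'after'; matching pairs in alphabetical order:
(A, S): A after S ✓
(J, S): J after S ✓
(V, B): V after B ✓
(V, E): V after E ✓
(V, J): V after J ✓
(V, K): V after K ✓
(V, Q): V after Q ✓
(V, S): V after S ✓
Count: 8.

8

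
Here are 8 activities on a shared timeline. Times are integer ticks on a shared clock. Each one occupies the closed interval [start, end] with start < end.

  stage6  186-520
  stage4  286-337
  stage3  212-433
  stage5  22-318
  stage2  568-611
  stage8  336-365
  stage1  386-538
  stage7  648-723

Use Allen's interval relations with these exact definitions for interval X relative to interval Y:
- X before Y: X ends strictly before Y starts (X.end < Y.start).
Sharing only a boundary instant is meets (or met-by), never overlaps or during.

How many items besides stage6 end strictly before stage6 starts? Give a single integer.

Target stage6 = [186, 520].
stage1 [386, 538] → overlapped-by → no.
stage2 [568, 611] → after → no.
stage3 [212, 433] → during → no.
stage4 [286, 337] → during → no.
stage5 [22, 318] → overlaps → no.
stage7 [648, 723] → after → no.
stage8 [336, 365] → during → no.
Total: 0.

0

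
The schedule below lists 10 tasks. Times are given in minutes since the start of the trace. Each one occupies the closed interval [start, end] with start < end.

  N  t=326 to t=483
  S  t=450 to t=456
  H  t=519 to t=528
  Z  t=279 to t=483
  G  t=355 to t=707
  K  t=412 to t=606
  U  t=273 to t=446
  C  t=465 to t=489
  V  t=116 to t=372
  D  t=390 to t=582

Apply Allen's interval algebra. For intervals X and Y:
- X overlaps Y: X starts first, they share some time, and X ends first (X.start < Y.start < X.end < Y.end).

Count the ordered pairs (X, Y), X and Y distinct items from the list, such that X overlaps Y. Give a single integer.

18

Checking all 90 ordered pairs for relation 'overlaps'; matching pairs in alphabetical order:
(D, K): D overlaps K ✓
(N, C): N overlaps C ✓
(N, D): N overlaps D ✓
(N, G): N overlaps G ✓
(N, K): N overlaps K ✓
(U, D): U overlaps D ✓
(U, G): U overlaps G ✓
(U, K): U overlaps K ✓
(U, N): U overlaps N ✓
(U, Z): U overlaps Z ✓
(V, G): V overlaps G ✓
(V, N): V overlaps N ✓
(V, U): V overlaps U ✓
(V, Z): V overlaps Z ✓
(Z, C): Z overlaps C ✓
(Z, D): Z overlaps D ✓
(Z, G): Z overlaps G ✓
(Z, K): Z overlaps K ✓
Count: 18.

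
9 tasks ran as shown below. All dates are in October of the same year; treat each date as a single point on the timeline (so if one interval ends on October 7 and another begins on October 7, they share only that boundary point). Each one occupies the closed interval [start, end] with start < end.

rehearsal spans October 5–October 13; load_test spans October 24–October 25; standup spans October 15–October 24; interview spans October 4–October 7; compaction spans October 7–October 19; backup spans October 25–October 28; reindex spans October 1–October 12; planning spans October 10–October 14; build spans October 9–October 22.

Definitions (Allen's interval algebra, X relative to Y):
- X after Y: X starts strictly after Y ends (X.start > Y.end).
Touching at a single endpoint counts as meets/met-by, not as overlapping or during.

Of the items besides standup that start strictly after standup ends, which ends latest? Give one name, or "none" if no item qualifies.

Target standup = [October 15, October 24].
backup [October 25, October 28] → after → candidate.
build [October 9, October 22] → overlaps → excluded.
compaction [October 7, October 19] → overlaps → excluded.
interview [October 4, October 7] → before → excluded.
load_test [October 24, October 25] → met-by → excluded.
planning [October 10, October 14] → before → excluded.
rehearsal [October 5, October 13] → before → excluded.
reindex [October 1, October 12] → before → excluded.
Among candidates, latest end is October 28 → backup.

backup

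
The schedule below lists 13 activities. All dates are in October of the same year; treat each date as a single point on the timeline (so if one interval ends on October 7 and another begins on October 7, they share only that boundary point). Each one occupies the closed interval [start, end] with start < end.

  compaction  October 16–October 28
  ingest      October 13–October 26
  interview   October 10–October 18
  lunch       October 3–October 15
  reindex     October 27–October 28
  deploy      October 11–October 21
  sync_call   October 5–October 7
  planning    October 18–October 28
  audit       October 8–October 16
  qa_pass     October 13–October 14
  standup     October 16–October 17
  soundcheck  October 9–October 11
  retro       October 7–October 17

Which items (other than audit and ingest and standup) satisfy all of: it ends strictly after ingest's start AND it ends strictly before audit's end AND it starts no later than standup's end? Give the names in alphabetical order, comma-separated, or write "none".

lunch, qa_pass

Conditions: its end is strictly after ingest's start (X.end > October 13) AND its end is strictly before audit's end (X.end < October 16) AND its start is no later than standup's end (X.start <= October 17).
compaction: end October 28 > October 13? ✓; end October 28 < October 16? ✗; start October 16 <= October 17? ✓ → no.
deploy: end October 21 > October 13? ✓; end October 21 < October 16? ✗; start October 11 <= October 17? ✓ → no.
interview: end October 18 > October 13? ✓; end October 18 < October 16? ✗; start October 10 <= October 17? ✓ → no.
lunch: end October 15 > October 13? ✓; end October 15 < October 16? ✓; start October 3 <= October 17? ✓ → yes.
planning: end October 28 > October 13? ✓; end October 28 < October 16? ✗; start October 18 <= October 17? ✗ → no.
qa_pass: end October 14 > October 13? ✓; end October 14 < October 16? ✓; start October 13 <= October 17? ✓ → yes.
reindex: end October 28 > October 13? ✓; end October 28 < October 16? ✗; start October 27 <= October 17? ✗ → no.
retro: end October 17 > October 13? ✓; end October 17 < October 16? ✗; start October 7 <= October 17? ✓ → no.
soundcheck: end October 11 > October 13? ✗; end October 11 < October 16? ✓; start October 9 <= October 17? ✓ → no.
sync_call: end October 7 > October 13? ✗; end October 7 < October 16? ✓; start October 5 <= October 17? ✓ → no.
Result: lunch, qa_pass.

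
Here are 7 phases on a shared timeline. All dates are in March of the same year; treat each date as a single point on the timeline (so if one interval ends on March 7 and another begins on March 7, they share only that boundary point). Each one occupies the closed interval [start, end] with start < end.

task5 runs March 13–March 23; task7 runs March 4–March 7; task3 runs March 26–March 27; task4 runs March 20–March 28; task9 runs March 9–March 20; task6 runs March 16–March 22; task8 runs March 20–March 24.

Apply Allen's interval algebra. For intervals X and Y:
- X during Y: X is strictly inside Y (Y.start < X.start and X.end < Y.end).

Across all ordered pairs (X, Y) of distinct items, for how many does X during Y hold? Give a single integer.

2

Checking all 42 ordered pairs for relation 'during'; matching pairs in alphabetical order:
(task3, task4): task3 during task4 ✓
(task6, task5): task6 during task5 ✓
Count: 2.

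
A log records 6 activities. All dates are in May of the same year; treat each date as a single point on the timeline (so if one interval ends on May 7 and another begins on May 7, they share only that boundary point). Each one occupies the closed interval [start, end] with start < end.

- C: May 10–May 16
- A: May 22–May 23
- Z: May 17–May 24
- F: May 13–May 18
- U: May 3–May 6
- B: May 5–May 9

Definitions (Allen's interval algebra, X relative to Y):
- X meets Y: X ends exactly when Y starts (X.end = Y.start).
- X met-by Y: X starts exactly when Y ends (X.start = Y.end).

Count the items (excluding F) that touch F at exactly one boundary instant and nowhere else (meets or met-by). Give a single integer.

Target F = [May 13, May 18].
A [May 22, May 23] → after → no.
B [May 5, May 9] → before → no.
C [May 10, May 16] → overlaps → no.
U [May 3, May 6] → before → no.
Z [May 17, May 24] → overlapped-by → no.
Total: 0.

0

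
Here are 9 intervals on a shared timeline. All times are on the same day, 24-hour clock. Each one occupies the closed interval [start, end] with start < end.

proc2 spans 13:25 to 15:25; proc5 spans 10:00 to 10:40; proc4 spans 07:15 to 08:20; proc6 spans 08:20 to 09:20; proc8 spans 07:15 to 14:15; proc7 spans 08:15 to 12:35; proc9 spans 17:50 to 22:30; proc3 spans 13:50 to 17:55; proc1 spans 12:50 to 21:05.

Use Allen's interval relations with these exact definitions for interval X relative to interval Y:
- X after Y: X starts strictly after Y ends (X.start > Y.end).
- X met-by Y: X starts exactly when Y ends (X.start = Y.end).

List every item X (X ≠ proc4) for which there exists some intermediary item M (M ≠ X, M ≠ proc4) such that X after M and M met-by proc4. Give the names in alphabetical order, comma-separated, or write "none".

proc1, proc2, proc3, proc5, proc9

Target proc4 = [07:15, 08:20].
Intermediaries M with M met-by proc4: proc6.
Via proc6 — items with X after proc6: proc1, proc2, proc3, proc5, proc9.
Union: proc1, proc2, proc3, proc5, proc9.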